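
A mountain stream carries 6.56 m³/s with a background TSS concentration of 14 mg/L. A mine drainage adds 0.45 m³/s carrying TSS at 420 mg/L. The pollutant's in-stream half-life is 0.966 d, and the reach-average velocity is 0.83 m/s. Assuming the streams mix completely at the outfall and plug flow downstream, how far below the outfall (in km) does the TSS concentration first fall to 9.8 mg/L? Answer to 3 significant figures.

Flow-weighted average: C = (6.560·14.00 + 0.4500·420.0) / 7.010 = 280.8/7.010 = 40.06 mg/L.
Half-life 0.966 d → k = ln 2 / 0.966 = 0.7175 d⁻¹.
Set 40.06·exp(−k·t) = 9.8 → t = ln(40.06/9.8)/k = 169500 s = 47.10 h.
Distance = v·t = 0.83·169500 = 140700 m = 140.7 km.

141 km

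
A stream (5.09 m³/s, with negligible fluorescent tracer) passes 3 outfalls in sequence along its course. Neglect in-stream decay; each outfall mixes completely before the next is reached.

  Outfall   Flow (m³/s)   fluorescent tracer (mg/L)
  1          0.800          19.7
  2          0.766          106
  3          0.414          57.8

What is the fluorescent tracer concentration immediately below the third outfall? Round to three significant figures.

Outfall 1: combined Q = 5.890 m³/s; C = (5.090·0 + 0.8000·19.70)/5.890 = 2.676 mg/L.
Outfall 2: combined Q = 6.656 m³/s; C = (5.890·2.676 + 0.7660·106.0)/6.656 = 14.57 mg/L.
Outfall 3: combined Q = 7.070 m³/s; C = (6.656·14.57 + 0.4140·57.80)/7.070 = 17.10 mg/L.

17.1 mg/L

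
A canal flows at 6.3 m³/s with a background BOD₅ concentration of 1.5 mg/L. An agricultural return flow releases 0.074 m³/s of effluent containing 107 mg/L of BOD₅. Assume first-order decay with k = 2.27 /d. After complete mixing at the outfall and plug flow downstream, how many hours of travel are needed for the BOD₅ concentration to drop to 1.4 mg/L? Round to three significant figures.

7.04 h

Mixed concentration C = ΣQC/ΣQ = (6.300·1.500 + 0.07400·107.0) / 6.374 = 17.37/6.374 = 2.725 mg/L.
2.725·exp(−k·t) = 1.4 → t = ln(2.725/1.4)/k = 25350 s = 7.041 h.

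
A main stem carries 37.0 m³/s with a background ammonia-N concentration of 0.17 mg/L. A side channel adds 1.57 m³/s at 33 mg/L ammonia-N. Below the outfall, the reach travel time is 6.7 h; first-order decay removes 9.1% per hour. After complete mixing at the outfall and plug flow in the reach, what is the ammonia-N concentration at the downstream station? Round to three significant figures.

0.795 mg/L

Mixed concentration C = ΣQC/ΣQ = (37.00·0.1700 + 1.570·33.00) / 38.57 = 58.10/38.57 = 1.506 mg/L.
9.1%/h lost → k = −ln(1 − 0.091) = 0.09541 h⁻¹.
After decay, C = 1.506 × e^(−kt) = 1.506 × 0.5277 = 0.7949 mg/L.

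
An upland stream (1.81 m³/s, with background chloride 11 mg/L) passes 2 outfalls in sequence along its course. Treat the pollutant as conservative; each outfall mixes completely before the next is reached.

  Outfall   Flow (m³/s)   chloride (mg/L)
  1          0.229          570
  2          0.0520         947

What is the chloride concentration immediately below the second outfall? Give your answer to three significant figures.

95.5 mg/L

After outfall 1: Q = 1.810 + 0.2290 = 2.039 m³/s; C = (1.810·11.00 + 0.2290·570.0)/2.039 = 73.78 mg/L.
After outfall 2: Q = 2.039 + 0.05200 = 2.091 m³/s; C = (2.039·73.78 + 0.05200·947.0)/2.091 = 95.50 mg/L.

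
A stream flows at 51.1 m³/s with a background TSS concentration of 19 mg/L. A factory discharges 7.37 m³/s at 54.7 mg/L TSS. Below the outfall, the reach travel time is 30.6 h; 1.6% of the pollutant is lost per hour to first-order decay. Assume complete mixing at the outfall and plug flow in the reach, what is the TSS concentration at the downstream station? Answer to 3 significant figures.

14.3 mg/L

Mass balance: C = (51.10·19.00 + 7.370·54.70) / 58.47 = 1374/58.47 = 23.50 mg/L.
1.6%/h lost → k = −ln(1 − 0.016) = 0.01613 h⁻¹.
Decay over the reach: 23.50·exp(−kt) = 23.50·0.6104 = 14.35 mg/L.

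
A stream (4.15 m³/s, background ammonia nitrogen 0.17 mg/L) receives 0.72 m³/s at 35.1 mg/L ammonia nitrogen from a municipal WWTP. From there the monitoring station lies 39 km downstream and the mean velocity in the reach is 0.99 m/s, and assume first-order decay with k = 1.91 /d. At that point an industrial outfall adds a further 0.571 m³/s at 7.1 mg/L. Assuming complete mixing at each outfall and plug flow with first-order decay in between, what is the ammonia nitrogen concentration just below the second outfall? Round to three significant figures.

Mass balance: C = (4.150·0.1700 + 0.7200·35.10) / 4.870 = 25.98/4.870 = 5.334 mg/L; combined flow 4.870 m³/s.
Travel time t = 39·1000 / 0.99 = 39390 s = 10.94 h.
After decay, C = 5.334 × e^(−kt) = 5.334 × 0.4186 = 2.233 mg/L.
Second outfall: C = (4.870·2.233 + 0.5710·7.100)/5.441 = 2.744 mg/L.

2.74 mg/L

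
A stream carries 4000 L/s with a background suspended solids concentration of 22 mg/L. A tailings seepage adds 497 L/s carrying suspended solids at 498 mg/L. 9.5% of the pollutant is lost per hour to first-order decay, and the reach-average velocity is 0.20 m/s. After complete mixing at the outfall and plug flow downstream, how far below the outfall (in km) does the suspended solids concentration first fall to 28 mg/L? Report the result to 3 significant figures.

7.07 km

After mixing, C = (4000·22.00 + 497.0·498.0) / 4497 = 335500/4497 = 74.61 mg/L.
9.5%/h lost → k = −ln(1 − 0.095) = 0.09982 h⁻¹.
Set 74.61·exp(−k·t) = 28 → t = ln(74.61/28)/k = 35340 s = 9.818 h.
Distance = v·t = 0.20·35340 = 7069 m = 7.069 km.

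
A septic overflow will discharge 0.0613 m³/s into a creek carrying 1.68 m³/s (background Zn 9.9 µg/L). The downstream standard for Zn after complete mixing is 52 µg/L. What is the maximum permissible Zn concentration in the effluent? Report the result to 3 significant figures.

1210 µg/L

At the limit, (Qr·Cr + Qe·Cₑ)/(Qr + Qe) = 52:
Cₑ = (1.741·52 − 1.680·9.900) / 0.06130 = 1206 µg/L.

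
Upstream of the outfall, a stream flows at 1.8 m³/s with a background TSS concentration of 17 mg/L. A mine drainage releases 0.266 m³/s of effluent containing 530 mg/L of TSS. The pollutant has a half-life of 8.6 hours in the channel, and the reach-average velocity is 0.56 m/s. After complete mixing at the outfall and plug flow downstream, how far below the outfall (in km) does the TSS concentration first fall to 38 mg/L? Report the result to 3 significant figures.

19.6 km

Mass balance: C = (1.800·17.00 + 0.2660·530.0) / 2.066 = 171.6/2.066 = 83.05 mg/L.
Half-life 8.6 h → k = ln 2 / 8.6 = 0.08060 h⁻¹ = 1.934 d⁻¹.
Set 83.05·exp(−k·t) = 38 → t = ln(83.05/38)/k = 34920 s = 9.701 h.
Distance = v·t = 0.56·34920 = 19560 m = 19.56 km.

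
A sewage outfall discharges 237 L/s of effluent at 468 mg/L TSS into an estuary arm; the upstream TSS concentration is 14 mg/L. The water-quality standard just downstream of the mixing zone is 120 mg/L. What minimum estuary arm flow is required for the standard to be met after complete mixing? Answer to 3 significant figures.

778 L/s

Set C_mix = 120: (Q·14.00 + 237.0·468.0) / (Q + 237.0) = 120
→ Q = 237.0·(468.0 − 120)/(120 − 14.00) = 778.1 L/s.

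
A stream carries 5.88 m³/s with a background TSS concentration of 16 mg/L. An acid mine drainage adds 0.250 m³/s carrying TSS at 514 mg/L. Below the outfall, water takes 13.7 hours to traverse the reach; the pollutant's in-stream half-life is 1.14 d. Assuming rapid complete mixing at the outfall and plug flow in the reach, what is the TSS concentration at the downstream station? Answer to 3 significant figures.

Mixed concentration C = ΣQC/ΣQ = (5.880·16.00 + 0.2500·514.0) / 6.130 = 222.6/6.130 = 36.31 mg/L.
Half-life 1.14 d → k = ln 2 / 1.14 = 0.6080 d⁻¹.
First-order decay: C = 36.31·exp(−k·t) = 36.31·0.7067 = 25.66 mg/L.

25.7 mg/L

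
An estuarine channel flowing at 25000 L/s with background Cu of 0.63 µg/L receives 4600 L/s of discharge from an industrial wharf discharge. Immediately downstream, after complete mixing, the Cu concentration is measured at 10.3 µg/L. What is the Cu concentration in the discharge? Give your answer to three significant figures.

62.9 µg/L

Mass balance: 25000·0.6300 + 4600·Cₑ = 29600·10.30
→ Cₑ = (29600·10.30 − 25000·0.6300) / 4600 = 62.85 µg/L.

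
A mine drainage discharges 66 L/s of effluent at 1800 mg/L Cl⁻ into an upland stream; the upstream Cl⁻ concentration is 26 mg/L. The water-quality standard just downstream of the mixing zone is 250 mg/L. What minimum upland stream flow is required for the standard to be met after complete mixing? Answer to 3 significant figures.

457 L/s

Set C_mix = 250: (Q·26.00 + 66.00·1800) / (Q + 66.00) = 250
→ Q = 66.00·(1800 − 250)/(250 − 26.00) = 456.7 L/s.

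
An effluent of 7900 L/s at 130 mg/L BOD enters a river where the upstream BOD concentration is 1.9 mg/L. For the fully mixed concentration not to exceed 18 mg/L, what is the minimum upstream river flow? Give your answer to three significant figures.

Set C_mix = 18: (Q·1.900 + 7900·130.0) / (Q + 7900) = 18
→ Q = 7900·(130.0 − 18)/(18 − 1.900) = 54960 L/s.

55000 L/s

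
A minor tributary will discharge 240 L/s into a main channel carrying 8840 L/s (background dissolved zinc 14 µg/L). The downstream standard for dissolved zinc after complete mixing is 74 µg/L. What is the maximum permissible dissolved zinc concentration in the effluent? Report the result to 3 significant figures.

At the limit, (Qr·Cr + Qe·Cₑ)/(Qr + Qe) = 74:
Cₑ = (9080·74 − 8840·14.00) / 240.0 = 2284 µg/L.

2280 µg/L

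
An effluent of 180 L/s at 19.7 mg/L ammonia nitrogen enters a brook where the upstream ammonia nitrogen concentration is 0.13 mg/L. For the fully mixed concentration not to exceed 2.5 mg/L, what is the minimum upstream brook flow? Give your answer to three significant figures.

1310 L/s

Set C_mix = 2.5: (Q·0.1300 + 180.0·19.70) / (Q + 180.0) = 2.5
→ Q = 180.0·(19.70 − 2.5)/(2.5 − 0.1300) = 1306 L/s.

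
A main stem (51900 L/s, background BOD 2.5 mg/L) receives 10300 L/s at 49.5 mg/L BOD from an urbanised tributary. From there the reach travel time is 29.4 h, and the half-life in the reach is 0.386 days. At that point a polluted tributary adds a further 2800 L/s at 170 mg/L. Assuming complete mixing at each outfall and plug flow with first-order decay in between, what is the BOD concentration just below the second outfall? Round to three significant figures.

After mixing, C = (51900·2.500 + 10300·49.50) / 62200 = 639600/62200 = 10.28 mg/L; combined flow 62200 L/s.
Half-life 0.386 d → k = ln 2 / 0.386 = 1.796 d⁻¹.
After decay, C = 10.28 × e^(−kt) = 10.28 × 0.1108 = 1.140 mg/L.
Second outfall: C = (62200·1.140 + 2800·170.0)/65000 = 8.414 mg/L.

8.41 mg/L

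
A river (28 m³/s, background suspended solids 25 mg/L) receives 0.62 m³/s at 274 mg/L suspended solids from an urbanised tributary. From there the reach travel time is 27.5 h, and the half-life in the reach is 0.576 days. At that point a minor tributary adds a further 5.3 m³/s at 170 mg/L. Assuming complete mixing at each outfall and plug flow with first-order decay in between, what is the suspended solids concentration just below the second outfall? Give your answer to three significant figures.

33.0 mg/L

Mass balance: C = (28.00·25.00 + 0.6200·274.0) / 28.62 = 869.9/28.62 = 30.39 mg/L; combined flow 28.62 m³/s.
Half-life 0.576 d → k = ln 2 / 0.576 = 1.203 d⁻¹.
Applying C = C₀e^(−kt): 30.39 × 0.2519 = 7.655 mg/L.
Second outfall: C = (28.62·7.655 + 5.300·170.0)/33.92 = 33.02 mg/L.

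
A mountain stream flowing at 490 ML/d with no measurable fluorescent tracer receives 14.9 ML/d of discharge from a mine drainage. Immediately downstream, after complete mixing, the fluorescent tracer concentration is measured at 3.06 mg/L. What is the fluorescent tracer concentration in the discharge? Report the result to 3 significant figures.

104 mg/L

Mass balance: 490.0·0 + 14.90·Cₑ = 504.9·3.060
→ Cₑ = (504.9·3.060 − 490.0·0) / 14.90 = 103.7 mg/L.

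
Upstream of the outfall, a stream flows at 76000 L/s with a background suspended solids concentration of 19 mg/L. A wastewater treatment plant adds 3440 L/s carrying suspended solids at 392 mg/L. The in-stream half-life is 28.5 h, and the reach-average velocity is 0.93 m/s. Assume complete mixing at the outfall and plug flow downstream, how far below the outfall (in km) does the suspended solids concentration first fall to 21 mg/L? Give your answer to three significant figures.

Mixed concentration C = ΣQC/ΣQ = (76000·19.00 + 3440·392.0) / 79440 = 2792000/79440 = 35.15 mg/L.
Half-life 28.5 h → k = ln 2 / 28.5 = 0.02432 h⁻¹ = 0.5837 d⁻¹.
Set 35.15·exp(−k·t) = 21 → t = ln(35.15/21)/k = 76250 s = 21.18 h.
Distance = v·t = 0.93·76250 = 70920 m = 70.92 km.

70.9 km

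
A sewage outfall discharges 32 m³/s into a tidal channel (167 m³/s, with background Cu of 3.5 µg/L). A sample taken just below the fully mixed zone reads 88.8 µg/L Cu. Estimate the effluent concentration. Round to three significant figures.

Mass balance: 167.0·3.500 + 32.00·Cₑ = 199.0·88.80
→ Cₑ = (199.0·88.80 − 167.0·3.500) / 32.00 = 534.0 µg/L.

534 µg/L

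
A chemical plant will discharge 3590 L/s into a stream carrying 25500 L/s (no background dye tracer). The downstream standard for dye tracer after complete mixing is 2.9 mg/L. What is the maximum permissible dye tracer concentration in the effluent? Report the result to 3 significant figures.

At the limit, (Qr·Cr + Qe·Cₑ)/(Qr + Qe) = 2.9:
Cₑ = (29090·2.9 − 25500·0) / 3590 = 23.50 mg/L.

23.5 mg/L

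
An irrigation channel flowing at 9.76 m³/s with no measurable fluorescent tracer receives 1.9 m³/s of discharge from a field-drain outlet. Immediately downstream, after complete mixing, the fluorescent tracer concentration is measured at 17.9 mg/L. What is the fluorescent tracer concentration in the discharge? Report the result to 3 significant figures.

110 mg/L

Mass balance: 9.760·0 + 1.900·Cₑ = 11.66·17.90
→ Cₑ = (11.66·17.90 − 9.760·0) / 1.900 = 109.8 mg/L.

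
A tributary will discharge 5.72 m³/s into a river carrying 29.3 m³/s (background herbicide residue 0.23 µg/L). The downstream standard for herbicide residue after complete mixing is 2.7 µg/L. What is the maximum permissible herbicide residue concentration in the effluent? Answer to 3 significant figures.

At the limit, (Qr·Cr + Qe·Cₑ)/(Qr + Qe) = 2.7:
Cₑ = (35.02·2.7 − 29.30·0.2300) / 5.720 = 15.35 µg/L.

15.4 µg/L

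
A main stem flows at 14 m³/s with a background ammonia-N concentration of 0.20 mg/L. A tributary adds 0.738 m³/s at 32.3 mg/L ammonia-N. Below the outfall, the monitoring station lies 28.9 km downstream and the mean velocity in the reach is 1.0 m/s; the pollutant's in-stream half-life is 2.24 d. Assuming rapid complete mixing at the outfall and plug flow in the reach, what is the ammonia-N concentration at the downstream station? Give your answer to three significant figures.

Mixed concentration C = ΣQC/ΣQ = (14.00·0.2000 + 0.7380·32.30) / 14.74 = 26.64/14.74 = 1.807 mg/L.
Travel time t = 28.9·1000 / 1.0 = 28900 s = 8.028 h.
Half-life 2.24 d → k = ln 2 / 2.24 = 0.3094 d⁻¹.
After decay, C = 1.807 × e^(−kt) = 1.807 × 0.9017 = 1.630 mg/L.

1.63 mg/L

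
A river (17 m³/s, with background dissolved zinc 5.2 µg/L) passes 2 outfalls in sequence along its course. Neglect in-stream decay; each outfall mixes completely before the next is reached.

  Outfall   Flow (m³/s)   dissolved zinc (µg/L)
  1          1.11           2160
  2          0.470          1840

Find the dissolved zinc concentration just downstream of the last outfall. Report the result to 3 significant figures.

180 µg/L

After outfall 1: Q = 17.00 + 1.110 = 18.11 m³/s; C = (17.00·5.200 + 1.110·2160)/18.11 = 137.3 µg/L.
After outfall 2: Q = 18.11 + 0.4700 = 18.58 m³/s; C = (18.11·137.3 + 0.4700·1840)/18.58 = 180.3 µg/L.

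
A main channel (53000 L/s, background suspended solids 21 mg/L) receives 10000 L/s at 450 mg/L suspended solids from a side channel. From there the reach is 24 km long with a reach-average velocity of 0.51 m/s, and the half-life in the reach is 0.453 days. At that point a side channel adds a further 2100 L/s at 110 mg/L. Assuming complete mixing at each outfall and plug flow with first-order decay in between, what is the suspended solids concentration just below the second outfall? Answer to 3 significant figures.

Flow-weighted average: C = (53000·21.00 + 10000·450.0) / 63000 = 5613000/63000 = 89.10 mg/L; combined flow 63000 L/s.
Travel time t = 24·1000 / 0.51 = 47060 s = 13.07 h.
Half-life 0.453 d → k = ln 2 / 0.453 = 1.530 d⁻¹.
First-order decay: C = 89.10·exp(−k·t) = 89.10·0.4346 = 38.72 mg/L.
Second outfall: C = (63000·38.72 + 2100·110.0)/65100 = 41.02 mg/L.

41.0 mg/L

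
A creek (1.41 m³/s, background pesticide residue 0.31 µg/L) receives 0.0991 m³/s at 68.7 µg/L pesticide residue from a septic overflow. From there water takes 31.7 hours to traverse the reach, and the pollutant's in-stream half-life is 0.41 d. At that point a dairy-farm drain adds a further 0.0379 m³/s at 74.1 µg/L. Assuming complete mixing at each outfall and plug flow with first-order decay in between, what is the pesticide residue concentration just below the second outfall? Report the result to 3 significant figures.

Conservation of mass: C = (1.410·0.3100 + 0.09910·68.70) / 1.509 = 7.245/1.509 = 4.801 µg/L; combined flow 1.509 m³/s.
Half-life 0.41 d → k = ln 2 / 0.41 = 1.691 d⁻¹.
First-order decay: C = 4.801·exp(−k·t) = 4.801·0.1072 = 0.5147 µg/L.
At the second outfall, C = (1.509·0.5147 + 0.03790·74.10) / (1.509 + 0.03790) = 2.317 µg/L.

2.32 µg/L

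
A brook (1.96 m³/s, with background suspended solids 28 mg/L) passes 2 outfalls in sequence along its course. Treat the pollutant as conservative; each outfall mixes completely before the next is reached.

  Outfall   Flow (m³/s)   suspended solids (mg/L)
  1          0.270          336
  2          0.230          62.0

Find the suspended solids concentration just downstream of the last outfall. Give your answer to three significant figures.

65.0 mg/L

Outfall 1: combined Q = 2.230 m³/s; C = (1.960·28.00 + 0.2700·336.0)/2.230 = 65.29 mg/L.
Outfall 2: combined Q = 2.460 m³/s; C = (2.230·65.29 + 0.2300·62.00)/2.460 = 64.98 mg/L.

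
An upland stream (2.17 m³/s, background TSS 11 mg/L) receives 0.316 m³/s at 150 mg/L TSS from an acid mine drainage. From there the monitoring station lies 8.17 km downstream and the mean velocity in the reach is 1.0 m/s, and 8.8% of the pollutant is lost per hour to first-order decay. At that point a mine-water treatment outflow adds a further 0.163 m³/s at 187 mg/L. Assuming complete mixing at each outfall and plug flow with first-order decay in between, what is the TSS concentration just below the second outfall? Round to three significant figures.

33.3 mg/L

Conservation of mass: C = (2.170·11.00 + 0.3160·150.0) / 2.486 = 71.27/2.486 = 28.67 mg/L; combined flow 2.486 m³/s.
Travel time t = 8.17·1000 / 1.0 = 8170 s = 2.269 h.
8.8%/h lost → k = −ln(1 − 0.088) = 0.09212 h⁻¹.
After decay, C = 28.67 × e^(−kt) = 28.67 × 0.8114 = 23.26 mg/L.
Second outfall: C = (2.486·23.26 + 0.1630·187.0)/2.649 = 33.34 mg/L.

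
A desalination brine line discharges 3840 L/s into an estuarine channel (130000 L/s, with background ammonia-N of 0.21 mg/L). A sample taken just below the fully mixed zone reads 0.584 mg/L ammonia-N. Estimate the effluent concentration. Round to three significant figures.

Mass balance: 130000·0.2100 + 3840·Cₑ = 133800·0.5840
→ Cₑ = (133800·0.5840 − 130000·0.2100) / 3840 = 13.25 mg/L.

13.2 mg/L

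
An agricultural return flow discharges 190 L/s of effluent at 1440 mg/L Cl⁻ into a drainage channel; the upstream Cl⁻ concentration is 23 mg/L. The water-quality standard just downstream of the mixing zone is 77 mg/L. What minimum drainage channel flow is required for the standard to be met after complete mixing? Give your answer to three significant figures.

Set C_mix = 77: (Q·23.00 + 190.0·1440) / (Q + 190.0) = 77
→ Q = 190.0·(1440 − 77)/(77 − 23.00) = 4796 L/s.

4800 L/s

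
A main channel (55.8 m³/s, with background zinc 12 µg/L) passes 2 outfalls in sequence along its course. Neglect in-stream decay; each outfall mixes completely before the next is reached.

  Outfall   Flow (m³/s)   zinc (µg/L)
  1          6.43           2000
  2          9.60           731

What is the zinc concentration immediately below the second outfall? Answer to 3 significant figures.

286 µg/L

Outfall 1: combined Q = 62.23 m³/s; C = (55.80·12.00 + 6.430·2000)/62.23 = 217.4 µg/L.
Outfall 2: combined Q = 71.83 m³/s; C = (62.23·217.4 + 9.600·731.0)/71.83 = 286.1 µg/L.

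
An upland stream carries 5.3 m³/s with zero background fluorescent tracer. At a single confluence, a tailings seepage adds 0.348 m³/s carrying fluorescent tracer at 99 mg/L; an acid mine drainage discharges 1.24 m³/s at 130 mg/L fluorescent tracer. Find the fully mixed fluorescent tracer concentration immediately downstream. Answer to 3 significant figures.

Flow-weighted average: C = (5.300·0 + 0.3480·99.00 + 1.240·130.0) / 6.888 = 195.7/6.888 = 28.40 mg/L.

28.4 mg/L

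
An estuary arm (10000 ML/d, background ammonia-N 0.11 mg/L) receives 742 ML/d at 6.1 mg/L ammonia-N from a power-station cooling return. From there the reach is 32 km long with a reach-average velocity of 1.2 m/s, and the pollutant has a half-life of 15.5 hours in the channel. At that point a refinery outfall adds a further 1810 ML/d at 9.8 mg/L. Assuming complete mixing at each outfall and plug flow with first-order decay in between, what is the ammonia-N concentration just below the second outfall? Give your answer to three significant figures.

Mass balance: C = (10000·0.1100 + 742.0·6.100) / 10740 = 5626/10740 = 0.5238 mg/L; combined flow 10740 ML/d.
Travel time t = 32·1000 / 1.2 = 26670 s = 7.407 h.
Half-life 15.5 h → k = ln 2 / 15.5 = 0.04472 h⁻¹ = 1.073 d⁻¹.
Decay over the reach: 0.5238·exp(−kt) = 0.5238·0.7180 = 0.3761 mg/L.
At the second outfall, C = (10740·0.3761 + 1810·9.800) / (10740 + 1810) = 1.735 mg/L.

1.74 mg/L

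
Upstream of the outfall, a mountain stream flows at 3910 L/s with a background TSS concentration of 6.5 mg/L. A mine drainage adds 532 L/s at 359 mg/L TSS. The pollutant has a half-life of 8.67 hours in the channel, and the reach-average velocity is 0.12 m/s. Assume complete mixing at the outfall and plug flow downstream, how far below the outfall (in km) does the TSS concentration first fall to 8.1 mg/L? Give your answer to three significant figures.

Conservation of mass: C = (3910·6.500 + 532.0·359.0) / 4442 = 216400/4442 = 48.72 mg/L.
Half-life 8.67 h → k = ln 2 / 8.67 = 0.07995 h⁻¹ = 1.919 d⁻¹.
Set 48.72·exp(−k·t) = 8.1 → t = ln(48.72/8.1)/k = 80790 s = 22.44 h.
Distance = v·t = 0.12·80790 = 9695 m = 9.695 km.

9.69 km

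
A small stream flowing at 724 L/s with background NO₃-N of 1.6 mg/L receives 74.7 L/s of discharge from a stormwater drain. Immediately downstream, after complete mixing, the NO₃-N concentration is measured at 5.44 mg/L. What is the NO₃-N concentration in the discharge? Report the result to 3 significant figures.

42.7 mg/L

Mass balance: 724.0·1.600 + 74.70·Cₑ = 798.7·5.440
→ Cₑ = (798.7·5.440 − 724.0·1.600) / 74.70 = 42.66 mg/L.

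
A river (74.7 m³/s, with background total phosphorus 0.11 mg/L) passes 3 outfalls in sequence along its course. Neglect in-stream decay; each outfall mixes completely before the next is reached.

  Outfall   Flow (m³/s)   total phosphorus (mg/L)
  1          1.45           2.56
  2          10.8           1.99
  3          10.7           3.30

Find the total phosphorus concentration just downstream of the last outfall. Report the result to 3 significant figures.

0.704 mg/L

Outfall 1: combined Q = 76.15 m³/s; C = (74.70·0.1100 + 1.450·2.560)/76.15 = 0.1567 mg/L.
Outfall 2: combined Q = 86.95 m³/s; C = (76.15·0.1567 + 10.80·1.990)/86.95 = 0.3844 mg/L.
Outfall 3: combined Q = 97.65 m³/s; C = (86.95·0.3844 + 10.70·3.300)/97.65 = 0.7039 mg/L.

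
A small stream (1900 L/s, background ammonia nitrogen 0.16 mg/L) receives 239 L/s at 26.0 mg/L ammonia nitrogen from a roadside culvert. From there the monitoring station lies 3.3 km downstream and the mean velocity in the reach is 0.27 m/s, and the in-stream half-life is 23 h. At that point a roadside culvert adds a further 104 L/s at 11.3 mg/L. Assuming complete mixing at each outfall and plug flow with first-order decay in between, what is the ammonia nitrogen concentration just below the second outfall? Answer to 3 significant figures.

After mixing, C = (1900·0.1600 + 239.0·26.00) / 2139 = 6518/2139 = 3.047 mg/L; combined flow 2139 L/s.
Travel time t = 3.3·1000 / 0.27 = 12220 s = 3.395 h.
Half-life 23 h → k = ln 2 / 23 = 0.03014 h⁻¹ = 0.7233 d⁻¹.
Decay over the reach: 3.047·exp(−kt) = 3.047·0.9027 = 2.751 mg/L.
At the second outfall, C = (2139·2.751 + 104.0·11.30) / (2139 + 104.0) = 3.147 mg/L.

3.15 mg/L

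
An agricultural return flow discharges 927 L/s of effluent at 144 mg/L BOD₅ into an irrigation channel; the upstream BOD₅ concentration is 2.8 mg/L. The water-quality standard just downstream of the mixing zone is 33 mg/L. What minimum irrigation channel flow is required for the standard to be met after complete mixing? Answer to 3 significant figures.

Set C_mix = 33: (Q·2.800 + 927.0·144.0) / (Q + 927.0) = 33
→ Q = 927.0·(144.0 − 33)/(33 − 2.800) = 3407 L/s.

3410 L/s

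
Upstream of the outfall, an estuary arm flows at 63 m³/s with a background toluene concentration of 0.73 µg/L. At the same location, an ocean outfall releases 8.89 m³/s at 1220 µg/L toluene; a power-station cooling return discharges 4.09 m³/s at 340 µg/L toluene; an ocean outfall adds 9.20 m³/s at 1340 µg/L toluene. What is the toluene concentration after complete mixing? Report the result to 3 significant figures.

289 µg/L

Flow-weighted average: C = (63.00·0.7300 + 8.890·1220 + 4.090·340.0 + 9.200·1340) / 85.18 = 24610/85.18 = 288.9 µg/L.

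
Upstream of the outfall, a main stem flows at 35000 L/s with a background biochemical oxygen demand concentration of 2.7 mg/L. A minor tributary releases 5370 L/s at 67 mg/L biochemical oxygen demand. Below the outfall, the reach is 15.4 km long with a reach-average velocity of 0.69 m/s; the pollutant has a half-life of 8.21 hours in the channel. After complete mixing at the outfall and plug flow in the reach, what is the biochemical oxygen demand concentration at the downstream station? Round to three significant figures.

6.67 mg/L

Flow-weighted average: C = (35000·2.700 + 5370·67.00) / 40370 = 454300/40370 = 11.25 mg/L.
Travel time t = 15.4·1000 / 0.69 = 22320 s = 6.200 h.
Half-life 8.21 h → k = ln 2 / 8.21 = 0.08443 h⁻¹ = 2.026 d⁻¹.
After decay, C = 11.25 × e^(−kt) = 11.25 × 0.5925 = 6.667 mg/L.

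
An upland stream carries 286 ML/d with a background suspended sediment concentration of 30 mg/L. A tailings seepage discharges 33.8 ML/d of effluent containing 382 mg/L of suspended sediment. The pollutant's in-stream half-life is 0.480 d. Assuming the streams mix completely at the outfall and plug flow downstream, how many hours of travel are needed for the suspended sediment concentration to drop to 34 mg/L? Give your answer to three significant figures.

Flow-weighted average: C = (286.0·30.00 + 33.80·382.0) / 319.8 = 21490/319.8 = 67.20 mg/L.
Half-life 0.480 d → k = ln 2 / 0.480 = 1.444 d⁻¹.
67.20·exp(−k·t) = 34 → t = ln(67.20/34)/k = 40770 s = 11.32 h.

11.3 h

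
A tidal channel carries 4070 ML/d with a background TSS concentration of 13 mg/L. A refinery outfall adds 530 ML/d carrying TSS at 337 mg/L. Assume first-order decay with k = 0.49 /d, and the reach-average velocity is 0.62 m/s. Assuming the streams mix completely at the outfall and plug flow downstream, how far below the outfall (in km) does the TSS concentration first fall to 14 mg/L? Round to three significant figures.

140 km

Flow-weighted average: C = (4070·13.00 + 530.0·337.0) / 4600 = 231500/4600 = 50.33 mg/L.
Set 50.33·exp(−k·t) = 14 → t = ln(50.33/14)/k = 225600 s = 62.67 h.
Distance = v·t = 0.62·225600 = 139900 m = 139.9 km.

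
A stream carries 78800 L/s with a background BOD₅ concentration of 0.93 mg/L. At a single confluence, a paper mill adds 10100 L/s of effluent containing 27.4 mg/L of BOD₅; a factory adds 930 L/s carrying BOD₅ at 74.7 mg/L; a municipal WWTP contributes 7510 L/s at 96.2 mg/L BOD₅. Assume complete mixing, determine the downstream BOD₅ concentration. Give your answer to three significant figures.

11.7 mg/L

After mixing, C = (78800·0.9300 + 10100·27.40 + 930.0·74.70 + 7510·96.20) / 97340 = 1142000/97340 = 11.73 mg/L.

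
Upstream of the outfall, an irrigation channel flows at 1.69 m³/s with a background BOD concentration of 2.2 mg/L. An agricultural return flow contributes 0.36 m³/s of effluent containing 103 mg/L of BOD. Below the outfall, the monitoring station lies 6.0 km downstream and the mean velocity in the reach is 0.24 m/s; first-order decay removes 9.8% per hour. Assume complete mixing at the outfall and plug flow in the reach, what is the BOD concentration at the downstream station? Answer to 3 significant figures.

9.72 mg/L

Flow-weighted average: C = (1.690·2.200 + 0.3600·103.0) / 2.050 = 40.80/2.050 = 19.90 mg/L.
Travel time t = 6.0·1000 / 0.24 = 25000 s = 6.944 h.
9.8%/h lost → k = −ln(1 − 0.098) = 0.1031 h⁻¹.
Decay over the reach: 19.90·exp(−kt) = 19.90·0.4886 = 9.723 mg/L.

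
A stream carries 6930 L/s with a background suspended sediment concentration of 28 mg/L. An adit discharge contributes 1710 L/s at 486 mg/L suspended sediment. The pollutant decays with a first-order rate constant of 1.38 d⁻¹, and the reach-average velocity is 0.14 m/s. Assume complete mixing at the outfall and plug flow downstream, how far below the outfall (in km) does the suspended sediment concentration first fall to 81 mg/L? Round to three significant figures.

After mixing, C = (6930·28.00 + 1710·486.0) / 8640 = 1025000/8640 = 118.6 mg/L.
Set 118.6·exp(−k·t) = 81 → t = ln(118.6/81)/k = 23900 s = 6.638 h.
Distance = v·t = 0.14·23900 = 3346 m = 3.346 km.

3.35 km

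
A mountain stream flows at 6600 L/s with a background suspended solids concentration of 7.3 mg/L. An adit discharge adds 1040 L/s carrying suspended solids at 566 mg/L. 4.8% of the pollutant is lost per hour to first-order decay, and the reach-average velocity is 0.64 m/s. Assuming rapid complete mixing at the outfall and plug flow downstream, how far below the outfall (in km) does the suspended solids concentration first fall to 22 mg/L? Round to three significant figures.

62.4 km

Mass balance: C = (6600·7.300 + 1040·566.0) / 7640 = 636800/7640 = 83.35 mg/L.
4.8%/h lost → k = −ln(1 − 0.048) = 0.04919 h⁻¹.
Set 83.35·exp(−k·t) = 22 → t = ln(83.35/22)/k = 97490 s = 27.08 h.
Distance = v·t = 0.64·97490 = 62390 m = 62.39 km.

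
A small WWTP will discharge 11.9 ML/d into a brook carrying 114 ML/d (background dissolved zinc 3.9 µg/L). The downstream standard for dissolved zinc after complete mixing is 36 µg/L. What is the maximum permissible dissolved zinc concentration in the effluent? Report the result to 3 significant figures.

344 µg/L

At the limit, (Qr·Cr + Qe·Cₑ)/(Qr + Qe) = 36:
Cₑ = (125.9·36 − 114.0·3.900) / 11.90 = 343.5 µg/L.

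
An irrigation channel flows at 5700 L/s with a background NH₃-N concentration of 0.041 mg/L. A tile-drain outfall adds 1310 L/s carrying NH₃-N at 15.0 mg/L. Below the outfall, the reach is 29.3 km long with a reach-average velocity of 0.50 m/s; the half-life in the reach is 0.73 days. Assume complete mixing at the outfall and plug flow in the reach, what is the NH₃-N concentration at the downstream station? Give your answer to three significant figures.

Conservation of mass: C = (5700·0.04100 + 1310·15.00) / 7010 = 19880/7010 = 2.836 mg/L.
Travel time t = 29.3·1000 / 0.50 = 58600 s = 16.28 h.
Half-life 0.73 d → k = ln 2 / 0.73 = 0.9495 d⁻¹.
After decay, C = 2.836 × e^(−kt) = 2.836 × 0.5252 = 1.490 mg/L.

1.49 mg/L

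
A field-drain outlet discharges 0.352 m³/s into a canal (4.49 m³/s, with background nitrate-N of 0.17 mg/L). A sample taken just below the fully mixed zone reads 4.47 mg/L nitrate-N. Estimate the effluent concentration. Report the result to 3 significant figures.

Mass balance: 4.490·0.1700 + 0.3520·Cₑ = 4.842·4.470
→ Cₑ = (4.842·4.470 − 4.490·0.1700) / 0.3520 = 59.32 mg/L.

59.3 mg/L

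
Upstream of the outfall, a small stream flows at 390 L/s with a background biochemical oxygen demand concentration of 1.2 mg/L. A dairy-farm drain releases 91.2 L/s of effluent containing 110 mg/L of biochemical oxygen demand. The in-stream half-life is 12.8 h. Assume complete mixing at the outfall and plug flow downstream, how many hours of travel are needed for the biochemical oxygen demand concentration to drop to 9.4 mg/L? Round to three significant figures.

15.6 h

After mixing, C = (390.0·1.200 + 91.20·110.0) / 481.2 = 10500/481.2 = 21.82 mg/L.
Half-life 12.8 h → k = ln 2 / 12.8 = 0.05415 h⁻¹ = 1.300 d⁻¹.
21.82·exp(−k·t) = 9.4 → t = ln(21.82/9.4)/k = 55980 s = 15.55 h.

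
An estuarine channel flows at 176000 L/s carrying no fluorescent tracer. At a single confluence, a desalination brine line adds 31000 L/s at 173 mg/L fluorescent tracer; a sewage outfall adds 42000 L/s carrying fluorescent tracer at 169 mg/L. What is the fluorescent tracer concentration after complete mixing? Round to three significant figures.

50.0 mg/L

After mixing, C = (176000·0 + 31000·173.0 + 42000·169.0) / 249000 = 12460000/249000 = 50.04 mg/L.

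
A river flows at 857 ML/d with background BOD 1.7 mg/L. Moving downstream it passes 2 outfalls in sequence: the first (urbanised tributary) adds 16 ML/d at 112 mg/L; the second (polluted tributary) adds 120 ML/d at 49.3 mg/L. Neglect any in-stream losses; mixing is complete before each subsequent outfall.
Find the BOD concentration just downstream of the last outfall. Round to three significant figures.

9.23 mg/L

Below outfall 1: Q → 873.0 ML/d, C = (857.0·1.700 + 16.00·112.0)/873.0 = 3.722 mg/L.
Below outfall 2: Q → 993.0 ML/d, C = (873.0·3.722 + 120.0·49.30)/993.0 = 9.230 mg/L.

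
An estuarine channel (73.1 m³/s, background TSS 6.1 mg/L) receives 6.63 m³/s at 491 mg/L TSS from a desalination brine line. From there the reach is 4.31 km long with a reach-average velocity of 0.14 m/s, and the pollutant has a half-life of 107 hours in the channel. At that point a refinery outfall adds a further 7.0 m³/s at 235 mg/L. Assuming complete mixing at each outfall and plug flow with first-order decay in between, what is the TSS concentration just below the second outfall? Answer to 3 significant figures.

Mass balance: C = (73.10·6.100 + 6.630·491.0) / 79.73 = 3701/79.73 = 46.42 mg/L; combined flow 79.73 m³/s.
Travel time t = 4.31·1000 / 0.14 = 30790 s = 8.552 h.
Half-life 107 h → k = ln 2 / 107 = 0.006478 h⁻¹ = 0.1555 d⁻¹.
First-order decay: C = 46.42·exp(−k·t) = 46.42·0.9461 = 43.92 mg/L.
Second outfall: C = (79.73·43.92 + 7.000·235.0)/86.73 = 59.34 mg/L.

59.3 mg/L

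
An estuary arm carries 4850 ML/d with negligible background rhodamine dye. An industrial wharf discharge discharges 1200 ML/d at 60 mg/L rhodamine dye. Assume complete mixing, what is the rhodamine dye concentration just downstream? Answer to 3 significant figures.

11.9 mg/L

After mixing, C = (4850·0 + 1200·60.00) / 6050 = 72000/6050 = 11.90 mg/L.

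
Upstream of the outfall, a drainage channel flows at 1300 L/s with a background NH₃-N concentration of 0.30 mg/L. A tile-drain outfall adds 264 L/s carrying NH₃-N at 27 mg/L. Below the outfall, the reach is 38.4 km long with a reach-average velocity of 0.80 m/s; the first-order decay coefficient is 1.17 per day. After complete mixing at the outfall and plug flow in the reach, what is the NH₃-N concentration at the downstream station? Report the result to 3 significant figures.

2.51 mg/L

After mixing, C = (1300·0.3000 + 264.0·27.00) / 1564 = 7518/1564 = 4.807 mg/L.
Travel time t = 38.4·1000 / 0.80 = 48000 s = 13.33 h.
Applying C = C₀e^(−kt): 4.807 × 0.5220 = 2.509 mg/L.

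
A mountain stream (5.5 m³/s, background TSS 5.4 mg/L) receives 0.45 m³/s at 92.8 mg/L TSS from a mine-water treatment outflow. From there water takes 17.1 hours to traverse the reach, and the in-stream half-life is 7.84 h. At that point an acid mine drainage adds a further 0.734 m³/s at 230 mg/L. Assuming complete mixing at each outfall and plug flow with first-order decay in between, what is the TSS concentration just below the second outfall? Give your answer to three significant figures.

After mixing, C = (5.500·5.400 + 0.4500·92.80) / 5.950 = 71.46/5.950 = 12.01 mg/L; combined flow 5.950 m³/s.
Half-life 7.84 h → k = ln 2 / 7.84 = 0.08841 h⁻¹ = 2.122 d⁻¹.
First-order decay: C = 12.01·exp(−k·t) = 12.01·0.2205 = 2.648 mg/L.
Second outfall: C = (5.950·2.648 + 0.7340·230.0)/6.684 = 27.61 mg/L.

27.6 mg/L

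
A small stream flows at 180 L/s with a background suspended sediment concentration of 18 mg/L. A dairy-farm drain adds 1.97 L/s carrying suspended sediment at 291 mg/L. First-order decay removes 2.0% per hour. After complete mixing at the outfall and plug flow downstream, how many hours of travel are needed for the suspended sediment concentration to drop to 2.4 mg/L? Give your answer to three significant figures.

107 h

After mixing, C = (180.0·18.00 + 1.970·291.0) / 182.0 = 3813/182.0 = 20.96 mg/L.
2.0%/h lost → k = −ln(1 − 0.02) = 0.02020 h⁻¹.
20.96·exp(−k·t) = 2.4 → t = ln(20.96/2.4)/k = 386100 s = 107.3 h.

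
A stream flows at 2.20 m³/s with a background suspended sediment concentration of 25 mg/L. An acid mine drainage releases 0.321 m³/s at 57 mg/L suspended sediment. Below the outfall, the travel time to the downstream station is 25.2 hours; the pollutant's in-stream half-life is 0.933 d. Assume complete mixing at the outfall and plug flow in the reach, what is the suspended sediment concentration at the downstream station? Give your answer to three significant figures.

13.3 mg/L

Mass balance: C = (2.200·25.00 + 0.3210·57.00) / 2.521 = 73.30/2.521 = 29.07 mg/L.
Half-life 0.933 d → k = ln 2 / 0.933 = 0.7429 d⁻¹.
Applying C = C₀e^(−kt): 29.07 × 0.4584 = 13.33 mg/L.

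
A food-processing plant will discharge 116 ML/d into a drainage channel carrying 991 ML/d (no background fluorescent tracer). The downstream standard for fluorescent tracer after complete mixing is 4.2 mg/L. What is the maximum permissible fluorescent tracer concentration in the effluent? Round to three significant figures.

40.1 mg/L

At the limit, (Qr·Cr + Qe·Cₑ)/(Qr + Qe) = 4.2:
Cₑ = (1107·4.2 − 991.0·0) / 116.0 = 40.08 mg/L.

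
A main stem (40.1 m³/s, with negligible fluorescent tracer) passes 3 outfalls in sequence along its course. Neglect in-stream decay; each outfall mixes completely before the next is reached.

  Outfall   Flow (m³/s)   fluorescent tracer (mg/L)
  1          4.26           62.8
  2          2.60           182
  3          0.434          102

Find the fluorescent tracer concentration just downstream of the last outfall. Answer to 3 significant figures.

16.6 mg/L

Below outfall 1: Q → 44.36 m³/s, C = (40.10·0 + 4.260·62.80)/44.36 = 6.031 mg/L.
Below outfall 2: Q → 46.96 m³/s, C = (44.36·6.031 + 2.600·182.0)/46.96 = 15.77 mg/L.
Below outfall 3: Q → 47.39 m³/s, C = (46.96·15.77 + 0.4340·102.0)/47.39 = 16.56 mg/L.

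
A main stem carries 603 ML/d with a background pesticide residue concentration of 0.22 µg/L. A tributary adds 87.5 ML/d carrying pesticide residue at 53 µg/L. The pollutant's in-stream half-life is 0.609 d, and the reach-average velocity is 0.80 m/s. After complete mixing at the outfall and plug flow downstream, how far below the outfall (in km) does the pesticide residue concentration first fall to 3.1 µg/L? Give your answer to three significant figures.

48.7 km

Mass balance: C = (603.0·0.2200 + 87.50·53.00) / 690.5 = 4770/690.5 = 6.908 µg/L.
Half-life 0.609 d → k = ln 2 / 0.609 = 1.138 d⁻¹.
Set 6.908·exp(−k·t) = 3.1 → t = ln(6.908/3.1)/k = 60830 s = 16.90 h.
Distance = v·t = 0.80·60830 = 48660 m = 48.66 km.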